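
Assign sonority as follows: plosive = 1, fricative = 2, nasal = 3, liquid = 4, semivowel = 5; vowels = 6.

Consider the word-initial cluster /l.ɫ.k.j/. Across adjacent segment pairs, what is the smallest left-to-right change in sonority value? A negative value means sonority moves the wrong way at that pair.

-3

/l/ — liquid, sonority 4.
/ɫ/ — liquid, sonority 4.
/k/ — plosive, sonority 1.
/j/ — semivowel, sonority 5.
/l/→/ɫ/: change +0.
/ɫ/→/k/: change -3.
/k/→/j/: change +4.
Minimum = -3.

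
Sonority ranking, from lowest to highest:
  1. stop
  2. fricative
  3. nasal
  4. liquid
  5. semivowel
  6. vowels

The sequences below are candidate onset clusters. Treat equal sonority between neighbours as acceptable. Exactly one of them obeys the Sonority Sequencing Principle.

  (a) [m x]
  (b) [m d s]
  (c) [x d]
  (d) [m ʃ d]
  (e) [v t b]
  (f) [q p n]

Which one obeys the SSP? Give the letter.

(a) sonority 3-2: ill-formed.
(b) sonority 3-1-2: ill-formed.
(c) sonority 2-1: ill-formed.
(d) sonority 3-2-1: ill-formed.
(e) sonority 2-1-1: ill-formed.
(f) sonority 1-1-3: well-formed.

f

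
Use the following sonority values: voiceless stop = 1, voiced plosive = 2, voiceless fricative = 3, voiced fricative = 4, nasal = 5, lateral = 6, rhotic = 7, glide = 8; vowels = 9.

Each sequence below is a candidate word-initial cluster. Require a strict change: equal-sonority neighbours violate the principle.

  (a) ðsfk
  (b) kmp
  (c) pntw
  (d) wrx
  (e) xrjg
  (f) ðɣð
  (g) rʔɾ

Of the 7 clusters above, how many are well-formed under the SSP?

(a) 4-3-3-1 → violates
(b) 1-5-1 → violates
(c) 1-5-1-8 → violates
(d) 8-7-3 → violates
(e) 3-7-8-2 → violates
(f) 4-4-4 → violates
(g) 7-1-7 → violates

0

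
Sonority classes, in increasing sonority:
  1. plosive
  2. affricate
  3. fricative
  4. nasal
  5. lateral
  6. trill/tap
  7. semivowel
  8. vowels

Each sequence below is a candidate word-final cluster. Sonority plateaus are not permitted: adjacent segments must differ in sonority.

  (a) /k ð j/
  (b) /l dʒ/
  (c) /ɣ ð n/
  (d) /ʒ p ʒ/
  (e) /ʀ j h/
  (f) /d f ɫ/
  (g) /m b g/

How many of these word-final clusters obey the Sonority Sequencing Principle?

1

(a) /k ð j/: profile 1-3-7 — violates.
(b) /l dʒ/: profile 5-2 — obeys.
(c) /ɣ ð n/: profile 3-3-4 — violates.
(d) /ʒ p ʒ/: profile 3-1-3 — violates.
(e) /ʀ j h/: profile 6-7-3 — violates.
(f) /d f ɫ/: profile 1-3-5 — violates.
(g) /m b g/: profile 4-1-1 — violates.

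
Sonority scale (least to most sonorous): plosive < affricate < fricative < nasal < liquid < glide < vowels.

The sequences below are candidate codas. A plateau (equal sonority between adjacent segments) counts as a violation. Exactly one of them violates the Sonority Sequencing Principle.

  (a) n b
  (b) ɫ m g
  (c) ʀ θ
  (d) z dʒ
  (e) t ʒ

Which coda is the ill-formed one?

e

(a) sonority 4-1: well-formed.
(b) sonority 5-4-1: well-formed.
(c) sonority 5-3: well-formed.
(d) sonority 3-2: well-formed.
(e) sonority 1-3: ill-formed.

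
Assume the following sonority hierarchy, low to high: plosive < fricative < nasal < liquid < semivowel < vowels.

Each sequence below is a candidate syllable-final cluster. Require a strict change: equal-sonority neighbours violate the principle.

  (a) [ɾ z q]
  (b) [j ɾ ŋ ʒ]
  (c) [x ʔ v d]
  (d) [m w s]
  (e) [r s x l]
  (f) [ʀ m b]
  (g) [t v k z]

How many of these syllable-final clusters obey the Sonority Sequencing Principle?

(a) sonority 4-2-1: well-formed.
(b) sonority 5-4-3-2: well-formed.
(c) sonority 2-1-2-1: ill-formed.
(d) sonority 3-5-2: ill-formed.
(e) sonority 4-2-2-4: ill-formed.
(f) sonority 4-3-1: well-formed.
(g) sonority 1-2-1-2: ill-formed.

3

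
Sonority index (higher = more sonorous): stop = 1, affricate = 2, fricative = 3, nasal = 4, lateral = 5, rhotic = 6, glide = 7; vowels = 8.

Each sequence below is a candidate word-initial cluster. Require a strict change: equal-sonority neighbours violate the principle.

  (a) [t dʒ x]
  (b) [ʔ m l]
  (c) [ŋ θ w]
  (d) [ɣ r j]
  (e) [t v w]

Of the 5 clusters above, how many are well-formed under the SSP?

(a) [t dʒ x]: profile 1-2-3 — obeys.
(b) [ʔ m l]: profile 1-4-5 — obeys.
(c) [ŋ θ w]: profile 4-3-7 — violates.
(d) [ɣ r j]: profile 3-6-7 — obeys.
(e) [t v w]: profile 1-3-7 — obeys.

4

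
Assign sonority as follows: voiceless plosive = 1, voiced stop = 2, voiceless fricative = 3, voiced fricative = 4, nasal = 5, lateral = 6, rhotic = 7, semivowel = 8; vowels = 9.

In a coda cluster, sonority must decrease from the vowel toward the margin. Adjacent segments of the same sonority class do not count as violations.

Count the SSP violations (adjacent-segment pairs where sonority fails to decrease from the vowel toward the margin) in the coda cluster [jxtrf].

1

/j/: semivowel = 8.
/x/: voiceless fricative = 3.
/t/: voiceless plosive = 1.
/r/: rhotic = 7.
/f/: voiceless fricative = 3.
/j/→/x/: 8→3 (falls) — ok.
/x/→/t/: 3→1 (falls) — ok.
/t/→/r/: 1→7 (does not fall) — violation.
/r/→/f/: 7→3 (falls) — ok.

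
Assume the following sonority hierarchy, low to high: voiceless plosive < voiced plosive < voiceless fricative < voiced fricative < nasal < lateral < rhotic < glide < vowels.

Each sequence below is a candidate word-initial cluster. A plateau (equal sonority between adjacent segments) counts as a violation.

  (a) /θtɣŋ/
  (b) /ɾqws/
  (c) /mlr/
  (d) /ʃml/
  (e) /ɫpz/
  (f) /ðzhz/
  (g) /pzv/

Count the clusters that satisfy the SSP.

(a) 3-1-4-5 → violates
(b) 7-1-8-3 → violates
(c) 5-6-7 → obeys
(d) 3-5-6 → obeys
(e) 6-1-4 → violates
(f) 4-4-3-4 → violates
(g) 1-4-4 → violates

2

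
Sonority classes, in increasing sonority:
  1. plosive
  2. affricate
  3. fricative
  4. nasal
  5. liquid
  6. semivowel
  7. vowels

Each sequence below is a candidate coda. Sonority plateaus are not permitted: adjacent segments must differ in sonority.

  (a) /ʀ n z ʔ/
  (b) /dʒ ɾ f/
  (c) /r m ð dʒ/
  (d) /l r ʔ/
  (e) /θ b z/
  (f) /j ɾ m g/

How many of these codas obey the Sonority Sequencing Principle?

3

(a) /ʀ n z ʔ/: profile 5-4-3-1 — obeys.
(b) /dʒ ɾ f/: profile 2-5-3 — violates.
(c) /r m ð dʒ/: profile 5-4-3-2 — obeys.
(d) /l r ʔ/: profile 5-5-1 — violates.
(e) /θ b z/: profile 3-1-3 — violates.
(f) /j ɾ m g/: profile 6-5-4-1 — obeys.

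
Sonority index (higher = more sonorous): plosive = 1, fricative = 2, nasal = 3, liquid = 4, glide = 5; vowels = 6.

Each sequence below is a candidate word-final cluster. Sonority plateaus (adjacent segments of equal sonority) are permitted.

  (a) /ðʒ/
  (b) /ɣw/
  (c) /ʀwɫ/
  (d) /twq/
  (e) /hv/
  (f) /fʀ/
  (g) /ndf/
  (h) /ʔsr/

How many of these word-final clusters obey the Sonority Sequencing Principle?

2

(a) sonority 2-2: well-formed.
(b) sonority 2-5: ill-formed.
(c) sonority 4-5-4: ill-formed.
(d) sonority 1-5-1: ill-formed.
(e) sonority 2-2: well-formed.
(f) sonority 2-4: ill-formed.
(g) sonority 3-1-2: ill-formed.
(h) sonority 1-2-4: ill-formed.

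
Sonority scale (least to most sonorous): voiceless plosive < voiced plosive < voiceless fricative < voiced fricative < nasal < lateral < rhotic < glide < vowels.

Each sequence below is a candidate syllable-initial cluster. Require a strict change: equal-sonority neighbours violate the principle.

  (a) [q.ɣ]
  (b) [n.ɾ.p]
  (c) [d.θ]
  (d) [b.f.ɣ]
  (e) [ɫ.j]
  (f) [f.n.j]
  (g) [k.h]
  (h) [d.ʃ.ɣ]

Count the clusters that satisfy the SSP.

7

(a) [q.ɣ]: profile 1-4 — obeys.
(b) [n.ɾ.p]: profile 5-7-1 — violates.
(c) [d.θ]: profile 2-3 — obeys.
(d) [b.f.ɣ]: profile 2-3-4 — obeys.
(e) [ɫ.j]: profile 6-8 — obeys.
(f) [f.n.j]: profile 3-5-8 — obeys.
(g) [k.h]: profile 1-3 — obeys.
(h) [d.ʃ.ɣ]: profile 2-3-4 — obeys.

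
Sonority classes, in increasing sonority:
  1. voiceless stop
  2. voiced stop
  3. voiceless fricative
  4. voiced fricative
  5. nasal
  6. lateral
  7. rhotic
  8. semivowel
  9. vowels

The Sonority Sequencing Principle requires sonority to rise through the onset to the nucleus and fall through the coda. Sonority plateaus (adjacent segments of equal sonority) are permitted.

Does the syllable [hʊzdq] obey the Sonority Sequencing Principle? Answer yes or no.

Onset: /h/ is a voiceless fricative (sonority 3); then the nucleus /ʊ/ (sonority 9).
Onset profile 3-9 — rises to the nucleus.
Coda: /z/ is a voiced fricative (sonority 4), /d/ is a voiced stop (sonority 2), /q/ is a voiceless stop (sonority 1).
Coda profile 9-4-2-1 — falls from the nucleus.

yes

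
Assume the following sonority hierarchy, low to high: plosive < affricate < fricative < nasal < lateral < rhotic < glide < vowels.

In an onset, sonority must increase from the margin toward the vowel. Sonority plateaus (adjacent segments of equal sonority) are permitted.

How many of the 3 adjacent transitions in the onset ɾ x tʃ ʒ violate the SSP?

/ɾ/ is a rhotic (sonority 6).
/x/ is a fricative (sonority 3).
/tʃ/ is an affricate (sonority 2).
/ʒ/ is a fricative (sonority 3).
/ɾ/→/x/: 6→3 (does not rise) — violation.
/x/→/tʃ/: 3→2 (does not rise) — violation.
/tʃ/→/ʒ/: 2→3 (rises) — ok.

2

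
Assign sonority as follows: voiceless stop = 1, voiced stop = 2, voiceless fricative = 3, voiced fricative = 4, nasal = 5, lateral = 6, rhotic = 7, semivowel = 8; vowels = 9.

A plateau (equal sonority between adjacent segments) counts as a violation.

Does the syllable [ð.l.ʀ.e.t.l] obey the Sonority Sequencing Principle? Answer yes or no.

no

Onset: /ð/ is a voiced fricative (sonority 4), /l/ is a lateral (sonority 6), /ʀ/ is a rhotic (sonority 7); then the nucleus /e/ (sonority 9).
Onset profile 4-6-7-9 — rises to the nucleus.
Coda: /t/ is a voiceless stop (sonority 1), /l/ is a lateral (sonority 6).
Coda profile 9-1-6 — does not strictly fall throughout.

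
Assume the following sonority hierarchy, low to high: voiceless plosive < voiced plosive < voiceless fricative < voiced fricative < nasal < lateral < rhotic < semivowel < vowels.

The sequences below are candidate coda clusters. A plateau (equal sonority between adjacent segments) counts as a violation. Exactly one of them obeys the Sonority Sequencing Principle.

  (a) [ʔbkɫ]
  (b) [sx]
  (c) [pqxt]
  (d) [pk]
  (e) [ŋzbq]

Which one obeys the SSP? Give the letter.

(a) [ʔbkɫ]: profile 1-2-1-6 — violates.
(b) [sx]: profile 3-3 — violates.
(c) [pqxt]: profile 1-1-3-1 — violates.
(d) [pk]: profile 1-1 — violates.
(e) [ŋzbq]: profile 5-4-2-1 — obeys.

e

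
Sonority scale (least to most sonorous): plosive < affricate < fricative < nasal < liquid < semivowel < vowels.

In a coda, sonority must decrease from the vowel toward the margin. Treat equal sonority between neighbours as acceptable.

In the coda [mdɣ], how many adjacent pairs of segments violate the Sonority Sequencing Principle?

/m/ is a nasal (sonority 4).
/d/ is a plosive (sonority 1).
/ɣ/ is a fricative (sonority 3).
/m/→/d/: 4→1 (falls) — ok.
/d/→/ɣ/: 1→3 (does not fall) — violation.

1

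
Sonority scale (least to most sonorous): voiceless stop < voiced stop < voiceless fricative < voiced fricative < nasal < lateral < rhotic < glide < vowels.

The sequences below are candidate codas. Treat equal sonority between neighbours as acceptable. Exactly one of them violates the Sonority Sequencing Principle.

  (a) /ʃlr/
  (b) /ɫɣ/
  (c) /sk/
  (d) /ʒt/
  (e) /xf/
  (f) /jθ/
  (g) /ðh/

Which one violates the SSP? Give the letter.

a

(a) /ʃlr/: profile 3-6-7 — violates.
(b) /ɫɣ/: profile 6-4 — obeys.
(c) /sk/: profile 3-1 — obeys.
(d) /ʒt/: profile 4-1 — obeys.
(e) /xf/: profile 3-3 — obeys.
(f) /jθ/: profile 8-3 — obeys.
(g) /ðh/: profile 4-3 — obeys.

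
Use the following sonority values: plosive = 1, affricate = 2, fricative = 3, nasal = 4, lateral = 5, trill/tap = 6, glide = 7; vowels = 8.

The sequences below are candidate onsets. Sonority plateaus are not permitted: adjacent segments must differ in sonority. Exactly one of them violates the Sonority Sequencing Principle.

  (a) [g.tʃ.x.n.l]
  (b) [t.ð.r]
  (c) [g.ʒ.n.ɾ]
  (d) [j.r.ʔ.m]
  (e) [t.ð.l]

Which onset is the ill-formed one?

d

(a) 1-2-3-4-5 → obeys
(b) 1-3-6 → obeys
(c) 1-3-4-6 → obeys
(d) 7-6-1-4 → violates
(e) 1-3-5 → obeys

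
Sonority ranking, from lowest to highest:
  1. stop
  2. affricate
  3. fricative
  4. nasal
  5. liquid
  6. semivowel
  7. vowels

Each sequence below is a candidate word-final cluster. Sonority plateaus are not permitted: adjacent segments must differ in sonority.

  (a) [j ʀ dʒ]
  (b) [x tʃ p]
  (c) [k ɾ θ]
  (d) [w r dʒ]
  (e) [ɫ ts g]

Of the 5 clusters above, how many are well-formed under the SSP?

(a) [j ʀ dʒ]: profile 6-5-2 — obeys.
(b) [x tʃ p]: profile 3-2-1 — obeys.
(c) [k ɾ θ]: profile 1-5-3 — violates.
(d) [w r dʒ]: profile 6-5-2 — obeys.
(e) [ɫ ts g]: profile 5-2-1 — obeys.

4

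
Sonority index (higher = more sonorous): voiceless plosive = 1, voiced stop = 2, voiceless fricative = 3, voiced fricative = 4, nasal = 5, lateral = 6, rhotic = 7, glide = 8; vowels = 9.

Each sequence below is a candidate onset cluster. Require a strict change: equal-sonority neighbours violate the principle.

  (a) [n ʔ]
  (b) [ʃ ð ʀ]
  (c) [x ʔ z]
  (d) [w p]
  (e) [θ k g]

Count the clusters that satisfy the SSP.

(a) 5-1 → violates
(b) 3-4-7 → obeys
(c) 3-1-4 → violates
(d) 8-1 → violates
(e) 3-1-2 → violates

1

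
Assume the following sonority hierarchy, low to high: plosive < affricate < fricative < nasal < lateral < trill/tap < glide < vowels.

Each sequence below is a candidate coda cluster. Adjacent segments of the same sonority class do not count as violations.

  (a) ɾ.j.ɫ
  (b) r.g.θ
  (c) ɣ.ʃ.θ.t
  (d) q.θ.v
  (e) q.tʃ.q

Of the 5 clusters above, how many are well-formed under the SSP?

1

(a) 6-7-5 → violates
(b) 6-1-3 → violates
(c) 3-3-3-1 → obeys
(d) 1-3-3 → violates
(e) 1-2-1 → violates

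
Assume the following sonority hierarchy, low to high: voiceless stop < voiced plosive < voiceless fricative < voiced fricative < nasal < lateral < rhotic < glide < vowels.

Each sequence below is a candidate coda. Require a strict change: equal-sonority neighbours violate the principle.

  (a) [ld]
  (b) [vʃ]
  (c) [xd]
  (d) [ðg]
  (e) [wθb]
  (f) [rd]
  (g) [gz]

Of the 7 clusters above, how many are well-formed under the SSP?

6

(a) sonority 6-2: well-formed.
(b) sonority 4-3: well-formed.
(c) sonority 3-2: well-formed.
(d) sonority 4-2: well-formed.
(e) sonority 8-3-2: well-formed.
(f) sonority 7-2: well-formed.
(g) sonority 2-4: ill-formed.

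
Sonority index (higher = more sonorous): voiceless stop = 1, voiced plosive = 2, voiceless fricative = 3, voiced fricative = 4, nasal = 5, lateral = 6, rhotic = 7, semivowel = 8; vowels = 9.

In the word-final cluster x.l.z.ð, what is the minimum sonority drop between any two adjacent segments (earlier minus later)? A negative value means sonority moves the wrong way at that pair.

-3

/x/ — voiceless fricative, sonority 3.
/l/ — lateral, sonority 6.
/z/ — voiced fricative, sonority 4.
/ð/ — voiced fricative, sonority 4.
/x/→/l/: change -3.
/l/→/z/: change +2.
/z/→/ð/: change +0.
Minimum = -3.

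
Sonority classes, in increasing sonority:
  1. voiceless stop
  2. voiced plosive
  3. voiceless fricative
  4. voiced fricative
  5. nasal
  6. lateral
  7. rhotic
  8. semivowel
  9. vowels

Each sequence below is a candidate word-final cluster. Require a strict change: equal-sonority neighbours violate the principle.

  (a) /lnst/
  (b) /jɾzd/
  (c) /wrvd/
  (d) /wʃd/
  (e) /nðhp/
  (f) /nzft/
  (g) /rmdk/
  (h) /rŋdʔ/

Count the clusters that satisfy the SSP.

8

(a) 6-5-3-1 → obeys
(b) 8-7-4-2 → obeys
(c) 8-7-4-2 → obeys
(d) 8-3-2 → obeys
(e) 5-4-3-1 → obeys
(f) 5-4-3-1 → obeys
(g) 7-5-2-1 → obeys
(h) 7-5-2-1 → obeys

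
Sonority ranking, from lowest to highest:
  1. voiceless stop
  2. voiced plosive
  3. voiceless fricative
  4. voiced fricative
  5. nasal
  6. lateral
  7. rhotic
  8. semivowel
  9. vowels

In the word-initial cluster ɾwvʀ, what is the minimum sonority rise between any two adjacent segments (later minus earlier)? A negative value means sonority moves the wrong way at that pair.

/ɾ/ is a rhotic (sonority 7).
/w/ is a semivowel (sonority 8).
/v/ is a voiced fricative (sonority 4).
/ʀ/ is a rhotic (sonority 7).
/ɾ/→/w/: change +1.
/w/→/v/: change -4.
/v/→/ʀ/: change +3.
Minimum = -4.

-4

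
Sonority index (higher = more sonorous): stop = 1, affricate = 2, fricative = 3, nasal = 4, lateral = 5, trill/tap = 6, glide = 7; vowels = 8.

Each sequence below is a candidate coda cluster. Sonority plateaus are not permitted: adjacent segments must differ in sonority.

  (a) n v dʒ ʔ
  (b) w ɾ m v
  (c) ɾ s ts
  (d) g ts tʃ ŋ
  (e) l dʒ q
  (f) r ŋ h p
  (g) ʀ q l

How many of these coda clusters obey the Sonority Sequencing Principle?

5

(a) n v dʒ ʔ: profile 4-3-2-1 — obeys.
(b) w ɾ m v: profile 7-6-4-3 — obeys.
(c) ɾ s ts: profile 6-3-2 — obeys.
(d) g ts tʃ ŋ: profile 1-2-2-4 — violates.
(e) l dʒ q: profile 5-2-1 — obeys.
(f) r ŋ h p: profile 6-4-3-1 — obeys.
(g) ʀ q l: profile 6-1-5 — violates.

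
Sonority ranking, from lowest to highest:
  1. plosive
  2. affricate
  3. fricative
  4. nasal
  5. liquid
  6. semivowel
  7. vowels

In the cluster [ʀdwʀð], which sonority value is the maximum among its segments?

6

/ʀ/ is a liquid (sonority 5).
/d/ is a plosive (sonority 1).
/w/ is a semivowel (sonority 6).
/ʀ/ is a liquid (sonority 5).
/ð/ is a fricative (sonority 3).
The maximum is 6.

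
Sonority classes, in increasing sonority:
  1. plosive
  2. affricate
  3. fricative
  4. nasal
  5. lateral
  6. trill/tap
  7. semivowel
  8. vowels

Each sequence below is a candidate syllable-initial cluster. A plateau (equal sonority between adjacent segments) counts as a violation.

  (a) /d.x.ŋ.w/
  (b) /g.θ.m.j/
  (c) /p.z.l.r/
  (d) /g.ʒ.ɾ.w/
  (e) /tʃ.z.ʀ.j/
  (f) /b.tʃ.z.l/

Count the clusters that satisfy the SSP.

6

(a) sonority 1-3-4-7: well-formed.
(b) sonority 1-3-4-7: well-formed.
(c) sonority 1-3-5-6: well-formed.
(d) sonority 1-3-6-7: well-formed.
(e) sonority 2-3-6-7: well-formed.
(f) sonority 1-2-3-5: well-formed.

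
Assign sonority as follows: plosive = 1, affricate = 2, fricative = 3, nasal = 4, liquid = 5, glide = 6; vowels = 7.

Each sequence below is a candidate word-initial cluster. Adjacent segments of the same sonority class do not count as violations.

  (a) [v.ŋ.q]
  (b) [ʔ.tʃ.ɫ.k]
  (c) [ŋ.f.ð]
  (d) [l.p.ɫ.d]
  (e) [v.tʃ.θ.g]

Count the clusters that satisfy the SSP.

0

(a) 3-4-1 → violates
(b) 1-2-5-1 → violates
(c) 4-3-3 → violates
(d) 5-1-5-1 → violates
(e) 3-2-3-1 → violates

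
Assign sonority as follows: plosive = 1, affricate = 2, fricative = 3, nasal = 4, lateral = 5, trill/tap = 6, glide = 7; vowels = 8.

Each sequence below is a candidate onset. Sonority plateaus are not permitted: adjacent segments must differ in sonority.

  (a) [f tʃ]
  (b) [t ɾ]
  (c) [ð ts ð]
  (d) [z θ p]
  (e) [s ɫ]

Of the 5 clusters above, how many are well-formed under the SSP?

2

(a) sonority 3-2: ill-formed.
(b) sonority 1-6: well-formed.
(c) sonority 3-2-3: ill-formed.
(d) sonority 3-3-1: ill-formed.
(e) sonority 3-5: well-formed.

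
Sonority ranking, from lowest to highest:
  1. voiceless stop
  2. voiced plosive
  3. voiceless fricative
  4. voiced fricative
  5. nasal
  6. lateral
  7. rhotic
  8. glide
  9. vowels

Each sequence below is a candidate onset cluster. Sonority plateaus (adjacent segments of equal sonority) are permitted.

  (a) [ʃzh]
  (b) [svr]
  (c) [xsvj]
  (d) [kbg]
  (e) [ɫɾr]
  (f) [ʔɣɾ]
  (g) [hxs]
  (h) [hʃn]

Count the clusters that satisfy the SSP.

(a) [ʃzh]: profile 3-4-3 — violates.
(b) [svr]: profile 3-4-7 — obeys.
(c) [xsvj]: profile 3-3-4-8 — obeys.
(d) [kbg]: profile 1-2-2 — obeys.
(e) [ɫɾr]: profile 6-7-7 — obeys.
(f) [ʔɣɾ]: profile 1-4-7 — obeys.
(g) [hxs]: profile 3-3-3 — obeys.
(h) [hʃn]: profile 3-3-5 — obeys.

7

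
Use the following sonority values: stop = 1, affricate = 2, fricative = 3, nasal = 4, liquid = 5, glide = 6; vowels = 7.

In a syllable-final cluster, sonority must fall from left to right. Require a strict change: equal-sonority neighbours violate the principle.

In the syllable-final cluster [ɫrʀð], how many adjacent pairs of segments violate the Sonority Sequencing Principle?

2

/ɫ/ — liquid, sonority 5.
/r/ — liquid, sonority 5.
/ʀ/ — liquid, sonority 5.
/ð/ — fricative, sonority 3.
/ɫ/→/r/: 5→5 (plateau) — violation.
/r/→/ʀ/: 5→5 (plateau) — violation.
/ʀ/→/ð/: 5→3 (falls) — ok.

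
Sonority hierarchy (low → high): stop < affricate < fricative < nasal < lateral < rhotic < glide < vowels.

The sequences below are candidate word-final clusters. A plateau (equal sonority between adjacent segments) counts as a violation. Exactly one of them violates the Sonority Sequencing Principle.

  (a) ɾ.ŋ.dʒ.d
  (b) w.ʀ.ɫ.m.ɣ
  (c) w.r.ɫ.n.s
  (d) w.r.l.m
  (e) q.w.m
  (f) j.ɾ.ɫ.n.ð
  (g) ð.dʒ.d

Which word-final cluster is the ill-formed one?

(a) ɾ.ŋ.dʒ.d: profile 6-4-2-1 — obeys.
(b) w.ʀ.ɫ.m.ɣ: profile 7-6-5-4-3 — obeys.
(c) w.r.ɫ.n.s: profile 7-6-5-4-3 — obeys.
(d) w.r.l.m: profile 7-6-5-4 — obeys.
(e) q.w.m: profile 1-7-4 — violates.
(f) j.ɾ.ɫ.n.ð: profile 7-6-5-4-3 — obeys.
(g) ð.dʒ.d: profile 3-2-1 — obeys.

e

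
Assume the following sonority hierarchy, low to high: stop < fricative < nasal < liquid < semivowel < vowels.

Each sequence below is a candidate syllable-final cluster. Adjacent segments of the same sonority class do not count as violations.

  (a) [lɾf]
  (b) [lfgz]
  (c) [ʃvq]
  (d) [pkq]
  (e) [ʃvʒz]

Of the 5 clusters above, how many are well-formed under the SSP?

(a) [lɾf]: profile 4-4-2 — obeys.
(b) [lfgz]: profile 4-2-1-2 — violates.
(c) [ʃvq]: profile 2-2-1 — obeys.
(d) [pkq]: profile 1-1-1 — obeys.
(e) [ʃvʒz]: profile 2-2-2-2 — obeys.

4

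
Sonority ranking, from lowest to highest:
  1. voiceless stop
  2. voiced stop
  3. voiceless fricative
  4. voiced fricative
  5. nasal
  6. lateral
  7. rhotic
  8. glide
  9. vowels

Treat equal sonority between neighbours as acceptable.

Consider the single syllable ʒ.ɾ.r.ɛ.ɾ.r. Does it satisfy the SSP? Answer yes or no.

yes

Onset: /ʒ/ is a voiced fricative (sonority 4), /ɾ/ is a rhotic (sonority 7), /r/ is a rhotic (sonority 7); then the nucleus /ɛ/ (sonority 9).
Onset profile 4-7-7-9 — rises to the nucleus.
Coda: /ɾ/ is a rhotic (sonority 7), /r/ is a rhotic (sonority 7).
Coda profile 9-7-7 — falls from the nucleus.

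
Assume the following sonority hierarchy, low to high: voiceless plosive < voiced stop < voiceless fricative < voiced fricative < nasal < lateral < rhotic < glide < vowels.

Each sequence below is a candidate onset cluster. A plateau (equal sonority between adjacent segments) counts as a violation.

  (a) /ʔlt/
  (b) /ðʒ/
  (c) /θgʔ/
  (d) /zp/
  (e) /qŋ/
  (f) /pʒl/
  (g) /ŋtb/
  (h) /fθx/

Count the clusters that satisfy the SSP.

2

(a) sonority 1-6-1: ill-formed.
(b) sonority 4-4: ill-formed.
(c) sonority 3-2-1: ill-formed.
(d) sonority 4-1: ill-formed.
(e) sonority 1-5: well-formed.
(f) sonority 1-4-6: well-formed.
(g) sonority 5-1-2: ill-formed.
(h) sonority 3-3-3: ill-formed.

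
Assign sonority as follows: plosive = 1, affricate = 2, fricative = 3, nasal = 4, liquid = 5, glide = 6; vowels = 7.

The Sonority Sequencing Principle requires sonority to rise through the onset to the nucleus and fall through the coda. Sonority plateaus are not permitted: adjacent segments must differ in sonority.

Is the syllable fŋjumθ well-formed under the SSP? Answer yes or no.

yes

Onset: /f/ is a fricative (sonority 3), /ŋ/ is a nasal (sonority 4), /j/ is a glide (sonority 6); then the nucleus /u/ (sonority 7).
Onset profile 3-4-6-7 — rises to the nucleus.
Coda: /m/ is a nasal (sonority 4), /θ/ is a fricative (sonority 3).
Coda profile 7-4-3 — falls from the nucleus.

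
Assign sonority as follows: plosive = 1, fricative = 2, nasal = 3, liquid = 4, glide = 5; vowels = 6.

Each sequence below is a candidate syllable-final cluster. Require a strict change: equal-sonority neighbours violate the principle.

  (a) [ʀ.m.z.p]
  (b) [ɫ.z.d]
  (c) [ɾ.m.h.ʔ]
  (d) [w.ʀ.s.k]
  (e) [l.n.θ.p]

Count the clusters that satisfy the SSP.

5

(a) sonority 4-3-2-1: well-formed.
(b) sonority 4-2-1: well-formed.
(c) sonority 4-3-2-1: well-formed.
(d) sonority 5-4-2-1: well-formed.
(e) sonority 4-3-2-1: well-formed.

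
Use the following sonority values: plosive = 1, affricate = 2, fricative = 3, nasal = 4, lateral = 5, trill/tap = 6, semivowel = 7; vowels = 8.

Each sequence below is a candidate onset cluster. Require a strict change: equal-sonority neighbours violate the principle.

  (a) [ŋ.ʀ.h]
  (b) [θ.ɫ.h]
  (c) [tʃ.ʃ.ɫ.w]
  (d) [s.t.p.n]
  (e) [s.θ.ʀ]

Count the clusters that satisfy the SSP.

1

(a) 4-6-3 → violates
(b) 3-5-3 → violates
(c) 2-3-5-7 → obeys
(d) 3-1-1-4 → violates
(e) 3-3-6 → violates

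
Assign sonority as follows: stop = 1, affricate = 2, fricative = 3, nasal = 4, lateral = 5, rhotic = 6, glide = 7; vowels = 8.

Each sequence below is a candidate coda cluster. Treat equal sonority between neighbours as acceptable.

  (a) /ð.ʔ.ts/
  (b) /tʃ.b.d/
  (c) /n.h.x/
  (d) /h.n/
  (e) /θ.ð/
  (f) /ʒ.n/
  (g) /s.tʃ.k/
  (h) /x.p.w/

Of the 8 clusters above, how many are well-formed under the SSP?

(a) sonority 3-1-2: ill-formed.
(b) sonority 2-1-1: well-formed.
(c) sonority 4-3-3: well-formed.
(d) sonority 3-4: ill-formed.
(e) sonority 3-3: well-formed.
(f) sonority 3-4: ill-formed.
(g) sonority 3-2-1: well-formed.
(h) sonority 3-1-7: ill-formed.

4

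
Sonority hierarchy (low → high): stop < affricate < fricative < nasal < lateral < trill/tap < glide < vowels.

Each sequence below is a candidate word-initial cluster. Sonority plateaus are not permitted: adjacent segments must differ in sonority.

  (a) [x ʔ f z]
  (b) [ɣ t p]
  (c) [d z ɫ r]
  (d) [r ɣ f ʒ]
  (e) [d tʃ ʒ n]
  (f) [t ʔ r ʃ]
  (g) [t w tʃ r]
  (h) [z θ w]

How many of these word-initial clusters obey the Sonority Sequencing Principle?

(a) [x ʔ f z]: profile 3-1-3-3 — violates.
(b) [ɣ t p]: profile 3-1-1 — violates.
(c) [d z ɫ r]: profile 1-3-5-6 — obeys.
(d) [r ɣ f ʒ]: profile 6-3-3-3 — violates.
(e) [d tʃ ʒ n]: profile 1-2-3-4 — obeys.
(f) [t ʔ r ʃ]: profile 1-1-6-3 — violates.
(g) [t w tʃ r]: profile 1-7-2-6 — violates.
(h) [z θ w]: profile 3-3-7 — violates.

2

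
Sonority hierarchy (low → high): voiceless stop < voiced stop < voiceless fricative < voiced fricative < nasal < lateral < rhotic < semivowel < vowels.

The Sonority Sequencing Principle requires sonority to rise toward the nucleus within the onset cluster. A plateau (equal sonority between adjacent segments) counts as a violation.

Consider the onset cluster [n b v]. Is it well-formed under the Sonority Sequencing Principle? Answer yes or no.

no

/n/ is a nasal (sonority 5).
/b/ is a voiced stop (sonority 2).
/v/ is a voiced fricative (sonority 4).
The profile is 5-2-4. Between /n/ (5) and /b/ (2) sonority does not rise, so the cluster violates the SSP.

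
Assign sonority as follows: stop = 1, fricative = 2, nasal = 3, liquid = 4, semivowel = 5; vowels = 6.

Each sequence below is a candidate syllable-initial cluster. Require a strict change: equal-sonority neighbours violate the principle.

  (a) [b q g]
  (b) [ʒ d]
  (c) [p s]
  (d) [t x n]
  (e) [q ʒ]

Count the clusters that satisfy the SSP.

3

(a) [b q g]: profile 1-1-1 — violates.
(b) [ʒ d]: profile 2-1 — violates.
(c) [p s]: profile 1-2 — obeys.
(d) [t x n]: profile 1-2-3 — obeys.
(e) [q ʒ]: profile 1-2 — obeys.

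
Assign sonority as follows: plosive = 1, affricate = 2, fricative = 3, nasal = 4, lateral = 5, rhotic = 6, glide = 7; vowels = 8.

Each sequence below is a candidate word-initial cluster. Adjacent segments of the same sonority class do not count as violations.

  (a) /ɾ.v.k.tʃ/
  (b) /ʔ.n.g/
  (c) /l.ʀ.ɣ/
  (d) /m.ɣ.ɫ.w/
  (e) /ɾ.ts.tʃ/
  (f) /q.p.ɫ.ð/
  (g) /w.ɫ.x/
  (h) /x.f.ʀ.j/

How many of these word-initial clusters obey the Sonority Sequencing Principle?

(a) sonority 6-3-1-2: ill-formed.
(b) sonority 1-4-1: ill-formed.
(c) sonority 5-6-3: ill-formed.
(d) sonority 4-3-5-7: ill-formed.
(e) sonority 6-2-2: ill-formed.
(f) sonority 1-1-5-3: ill-formed.
(g) sonority 7-5-3: ill-formed.
(h) sonority 3-3-6-7: well-formed.

1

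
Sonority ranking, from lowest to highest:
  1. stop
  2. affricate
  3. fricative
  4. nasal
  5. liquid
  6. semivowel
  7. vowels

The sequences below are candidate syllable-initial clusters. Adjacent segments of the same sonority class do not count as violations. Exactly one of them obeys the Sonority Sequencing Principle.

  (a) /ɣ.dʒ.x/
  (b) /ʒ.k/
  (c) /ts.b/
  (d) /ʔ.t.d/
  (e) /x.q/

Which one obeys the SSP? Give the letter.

(a) sonority 3-2-3: ill-formed.
(b) sonority 3-1: ill-formed.
(c) sonority 2-1: ill-formed.
(d) sonority 1-1-1: well-formed.
(e) sonority 3-1: ill-formed.

d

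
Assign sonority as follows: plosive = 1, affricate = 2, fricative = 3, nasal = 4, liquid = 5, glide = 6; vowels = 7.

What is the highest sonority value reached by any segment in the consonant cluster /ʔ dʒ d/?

/ʔ/: plosive = 1.
/dʒ/: affricate = 2.
/d/: plosive = 1.
The maximum is 2.

2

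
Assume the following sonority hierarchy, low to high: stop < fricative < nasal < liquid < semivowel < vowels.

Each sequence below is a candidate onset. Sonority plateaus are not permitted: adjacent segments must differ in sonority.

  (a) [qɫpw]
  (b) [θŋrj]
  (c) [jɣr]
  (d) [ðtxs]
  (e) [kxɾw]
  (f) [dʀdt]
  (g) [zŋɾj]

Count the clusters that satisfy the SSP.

(a) sonority 1-4-1-5: ill-formed.
(b) sonority 2-3-4-5: well-formed.
(c) sonority 5-2-4: ill-formed.
(d) sonority 2-1-2-2: ill-formed.
(e) sonority 1-2-4-5: well-formed.
(f) sonority 1-4-1-1: ill-formed.
(g) sonority 2-3-4-5: well-formed.

3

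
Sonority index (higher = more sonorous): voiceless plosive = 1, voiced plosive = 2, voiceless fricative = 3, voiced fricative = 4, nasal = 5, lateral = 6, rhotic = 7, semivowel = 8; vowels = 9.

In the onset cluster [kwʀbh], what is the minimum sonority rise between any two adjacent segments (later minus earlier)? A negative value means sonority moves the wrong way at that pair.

-5

/k/ — voiceless plosive, sonority 1.
/w/ — semivowel, sonority 8.
/ʀ/ — rhotic, sonority 7.
/b/ — voiced plosive, sonority 2.
/h/ — voiceless fricative, sonority 3.
/k/→/w/: change +7.
/w/→/ʀ/: change -1.
/ʀ/→/b/: change -5.
/b/→/h/: change +1.
Minimum = -5.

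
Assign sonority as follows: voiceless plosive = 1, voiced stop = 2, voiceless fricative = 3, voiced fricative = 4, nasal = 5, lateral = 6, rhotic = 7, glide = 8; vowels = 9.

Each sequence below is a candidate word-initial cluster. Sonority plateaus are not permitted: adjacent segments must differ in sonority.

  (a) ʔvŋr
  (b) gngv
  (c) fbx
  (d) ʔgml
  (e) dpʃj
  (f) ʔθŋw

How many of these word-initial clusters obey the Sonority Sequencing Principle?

3

(a) 1-4-5-7 → obeys
(b) 2-5-2-4 → violates
(c) 3-2-3 → violates
(d) 1-2-5-6 → obeys
(e) 2-1-3-8 → violates
(f) 1-3-5-8 → obeys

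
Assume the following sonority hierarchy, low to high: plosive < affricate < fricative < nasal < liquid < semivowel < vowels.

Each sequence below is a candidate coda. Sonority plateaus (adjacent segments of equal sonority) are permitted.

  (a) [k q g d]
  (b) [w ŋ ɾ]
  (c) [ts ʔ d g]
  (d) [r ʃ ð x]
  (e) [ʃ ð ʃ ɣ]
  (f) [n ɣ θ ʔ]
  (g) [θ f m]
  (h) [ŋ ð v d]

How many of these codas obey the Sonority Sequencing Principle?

(a) sonority 1-1-1-1: well-formed.
(b) sonority 6-4-5: ill-formed.
(c) sonority 2-1-1-1: well-formed.
(d) sonority 5-3-3-3: well-formed.
(e) sonority 3-3-3-3: well-formed.
(f) sonority 4-3-3-1: well-formed.
(g) sonority 3-3-4: ill-formed.
(h) sonority 4-3-3-1: well-formed.

6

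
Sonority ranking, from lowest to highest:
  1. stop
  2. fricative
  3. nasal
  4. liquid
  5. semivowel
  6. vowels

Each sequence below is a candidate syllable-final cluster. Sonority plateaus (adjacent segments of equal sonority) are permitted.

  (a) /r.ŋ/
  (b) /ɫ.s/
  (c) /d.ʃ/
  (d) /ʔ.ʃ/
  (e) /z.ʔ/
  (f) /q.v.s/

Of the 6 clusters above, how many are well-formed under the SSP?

3

(a) sonority 4-3: well-formed.
(b) sonority 4-2: well-formed.
(c) sonority 1-2: ill-formed.
(d) sonority 1-2: ill-formed.
(e) sonority 2-1: well-formed.
(f) sonority 1-2-2: ill-formed.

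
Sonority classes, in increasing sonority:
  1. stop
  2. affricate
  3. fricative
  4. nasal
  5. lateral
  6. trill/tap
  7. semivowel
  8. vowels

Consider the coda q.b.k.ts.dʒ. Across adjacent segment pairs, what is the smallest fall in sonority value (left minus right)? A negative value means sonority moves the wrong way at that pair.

-1

/q/ is a stop (sonority 1).
/b/ is a stop (sonority 1).
/k/ is a stop (sonority 1).
/ts/ is an affricate (sonority 2).
/dʒ/ is an affricate (sonority 2).
/q/→/b/: change +0.
/b/→/k/: change +0.
/k/→/ts/: change -1.
/ts/→/dʒ/: change +0.
Minimum = -1.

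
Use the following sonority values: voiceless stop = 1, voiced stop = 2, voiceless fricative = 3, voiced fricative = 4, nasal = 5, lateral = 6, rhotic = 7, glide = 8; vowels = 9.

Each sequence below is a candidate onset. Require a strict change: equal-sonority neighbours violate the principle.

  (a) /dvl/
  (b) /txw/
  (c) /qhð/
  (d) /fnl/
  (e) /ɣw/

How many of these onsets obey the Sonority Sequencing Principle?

5

(a) /dvl/: profile 2-4-6 — obeys.
(b) /txw/: profile 1-3-8 — obeys.
(c) /qhð/: profile 1-3-4 — obeys.
(d) /fnl/: profile 3-5-6 — obeys.
(e) /ɣw/: profile 4-8 — obeys.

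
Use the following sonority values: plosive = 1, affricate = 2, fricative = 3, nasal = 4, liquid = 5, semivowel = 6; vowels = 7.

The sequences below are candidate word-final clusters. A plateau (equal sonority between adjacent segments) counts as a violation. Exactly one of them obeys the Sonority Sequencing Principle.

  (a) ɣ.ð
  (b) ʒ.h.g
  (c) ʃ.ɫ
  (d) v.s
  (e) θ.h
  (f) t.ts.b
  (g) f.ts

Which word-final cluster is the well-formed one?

(a) 3-3 → violates
(b) 3-3-1 → violates
(c) 3-5 → violates
(d) 3-3 → violates
(e) 3-3 → violates
(f) 1-2-1 → violates
(g) 3-2 → obeys

g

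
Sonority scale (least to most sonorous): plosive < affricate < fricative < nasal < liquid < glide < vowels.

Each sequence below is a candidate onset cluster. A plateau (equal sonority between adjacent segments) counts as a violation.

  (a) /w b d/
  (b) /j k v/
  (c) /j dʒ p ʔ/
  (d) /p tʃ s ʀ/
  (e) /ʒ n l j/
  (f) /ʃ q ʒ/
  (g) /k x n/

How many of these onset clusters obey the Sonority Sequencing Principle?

3

(a) sonority 6-1-1: ill-formed.
(b) sonority 6-1-3: ill-formed.
(c) sonority 6-2-1-1: ill-formed.
(d) sonority 1-2-3-5: well-formed.
(e) sonority 3-4-5-6: well-formed.
(f) sonority 3-1-3: ill-formed.
(g) sonority 1-3-4: well-formed.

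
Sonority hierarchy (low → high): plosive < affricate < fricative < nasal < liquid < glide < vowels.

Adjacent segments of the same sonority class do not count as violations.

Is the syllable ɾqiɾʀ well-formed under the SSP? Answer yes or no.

no

Onset: /ɾ/ is a liquid (sonority 5), /q/ is a plosive (sonority 1); then the nucleus /i/ (sonority 7).
Onset profile 5-1-7 — does not rise throughout.
Coda: /ɾ/ is a liquid (sonority 5), /ʀ/ is a liquid (sonority 5).
Coda profile 7-5-5 — falls from the nucleus.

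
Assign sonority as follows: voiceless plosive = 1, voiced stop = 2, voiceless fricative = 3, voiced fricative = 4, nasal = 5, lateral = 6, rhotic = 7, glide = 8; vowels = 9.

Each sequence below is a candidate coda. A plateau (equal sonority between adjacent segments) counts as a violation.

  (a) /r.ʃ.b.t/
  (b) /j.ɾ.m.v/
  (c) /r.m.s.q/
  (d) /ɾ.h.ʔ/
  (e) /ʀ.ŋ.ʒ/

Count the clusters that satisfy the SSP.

(a) sonority 7-3-2-1: well-formed.
(b) sonority 8-7-5-4: well-formed.
(c) sonority 7-5-3-1: well-formed.
(d) sonority 7-3-1: well-formed.
(e) sonority 7-5-4: well-formed.

5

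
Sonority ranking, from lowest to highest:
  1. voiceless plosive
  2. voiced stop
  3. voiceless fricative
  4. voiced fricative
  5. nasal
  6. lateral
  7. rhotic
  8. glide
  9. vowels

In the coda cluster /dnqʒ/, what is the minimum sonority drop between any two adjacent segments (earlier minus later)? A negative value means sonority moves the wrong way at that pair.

/d/: voiced stop = 2.
/n/: nasal = 5.
/q/: voiceless plosive = 1.
/ʒ/: voiced fricative = 4.
/d/→/n/: change -3.
/n/→/q/: change +4.
/q/→/ʒ/: change -3.
Minimum = -3.

-3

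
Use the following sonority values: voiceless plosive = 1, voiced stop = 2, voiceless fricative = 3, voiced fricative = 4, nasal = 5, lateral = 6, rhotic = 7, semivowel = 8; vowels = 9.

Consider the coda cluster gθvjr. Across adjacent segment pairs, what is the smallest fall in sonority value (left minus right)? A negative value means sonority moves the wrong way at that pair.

-4

/g/: voiced stop = 2.
/θ/: voiceless fricative = 3.
/v/: voiced fricative = 4.
/j/: semivowel = 8.
/r/: rhotic = 7.
/g/→/θ/: change -1.
/θ/→/v/: change -1.
/v/→/j/: change -4.
/j/→/r/: change +1.
Minimum = -4.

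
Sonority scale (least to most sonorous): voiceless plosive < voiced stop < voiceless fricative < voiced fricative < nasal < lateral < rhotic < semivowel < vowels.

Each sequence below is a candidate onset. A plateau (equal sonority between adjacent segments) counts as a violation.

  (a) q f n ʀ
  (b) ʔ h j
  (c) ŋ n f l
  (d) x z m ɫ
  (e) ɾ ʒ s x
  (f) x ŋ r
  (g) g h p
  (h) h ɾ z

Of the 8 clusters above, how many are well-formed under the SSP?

4

(a) sonority 1-3-5-7: well-formed.
(b) sonority 1-3-8: well-formed.
(c) sonority 5-5-3-6: ill-formed.
(d) sonority 3-4-5-6: well-formed.
(e) sonority 7-4-3-3: ill-formed.
(f) sonority 3-5-7: well-formed.
(g) sonority 2-3-1: ill-formed.
(h) sonority 3-7-4: ill-formed.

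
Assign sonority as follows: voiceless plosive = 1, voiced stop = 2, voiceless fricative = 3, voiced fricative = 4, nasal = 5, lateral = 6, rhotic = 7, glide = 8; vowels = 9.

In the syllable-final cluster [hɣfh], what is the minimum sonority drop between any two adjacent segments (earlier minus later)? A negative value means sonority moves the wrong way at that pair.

-1

/h/ is a voiceless fricative (sonority 3).
/ɣ/ is a voiced fricative (sonority 4).
/f/ is a voiceless fricative (sonority 3).
/h/ is a voiceless fricative (sonority 3).
/h/→/ɣ/: change -1.
/ɣ/→/f/: change +1.
/f/→/h/: change +0.
Minimum = -1.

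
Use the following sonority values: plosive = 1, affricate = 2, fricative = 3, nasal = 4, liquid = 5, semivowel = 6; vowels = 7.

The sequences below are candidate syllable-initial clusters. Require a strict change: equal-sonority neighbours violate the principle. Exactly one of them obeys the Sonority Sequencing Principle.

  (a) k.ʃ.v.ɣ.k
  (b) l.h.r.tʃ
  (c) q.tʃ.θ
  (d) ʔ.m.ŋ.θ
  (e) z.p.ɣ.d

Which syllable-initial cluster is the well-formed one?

c

(a) sonority 1-3-3-3-1: ill-formed.
(b) sonority 5-3-5-2: ill-formed.
(c) sonority 1-2-3: well-formed.
(d) sonority 1-4-4-3: ill-formed.
(e) sonority 3-1-3-1: ill-formed.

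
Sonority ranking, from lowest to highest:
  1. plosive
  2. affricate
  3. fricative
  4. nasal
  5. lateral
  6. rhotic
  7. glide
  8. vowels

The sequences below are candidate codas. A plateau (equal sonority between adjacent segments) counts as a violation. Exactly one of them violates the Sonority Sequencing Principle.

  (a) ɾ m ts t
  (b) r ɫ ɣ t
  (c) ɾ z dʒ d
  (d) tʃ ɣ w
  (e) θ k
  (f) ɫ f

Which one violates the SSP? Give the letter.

(a) ɾ m ts t: profile 6-4-2-1 — obeys.
(b) r ɫ ɣ t: profile 6-5-3-1 — obeys.
(c) ɾ z dʒ d: profile 6-3-2-1 — obeys.
(d) tʃ ɣ w: profile 2-3-7 — violates.
(e) θ k: profile 3-1 — obeys.
(f) ɫ f: profile 5-3 — obeys.

d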